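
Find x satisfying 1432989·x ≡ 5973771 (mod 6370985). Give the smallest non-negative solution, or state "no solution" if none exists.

19304

First find gcd(1432989, 6370985):
6370985 = 4*1432989 + 639029
1432989 = 2*639029 + 154931
639029 = 4*154931 + 19305
154931 = 8*19305 + 491
19305 = 39*491 + 156
491 = 3*156 + 23
156 = 6*23 + 18
23 = 1*18 + 5
18 = 3*5 + 3
5 = 1*3 + 2
3 = 1*2 + 1
2 = 2*1 + 0
gcd = 1, so a unique solution mod 6370985 exists.
Back-substitute for the Bézout coefficients:
1 = 3 − 2
1 = −5 + 2·3
1 = 2·18 − 7·5
1 = −7·23 + 9·18
1 = 9·156 − 61·23
1 = −61·491 + 192·156
1 = 192·19305 − 7549·491
1 = −7549·154931 + 60584·19305
1 = 60584·639029 − 249885·154931
1 = −249885·1432989 + 560354·639029
1 = 560354·6370985 − 2491301·1432989
So 1432989·(-2491301) ≡ 1 (mod 6370985), giving 1432989⁻¹ ≡ 3879684.
x ≡ 1432989⁻¹·5973771 ≡ 3879684·5973771 ≡ 19304 (mod 6370985).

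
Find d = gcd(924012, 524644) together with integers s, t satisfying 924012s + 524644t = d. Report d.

Euclidean algorithm:
924012 = 1*524644 + 399368
524644 = 1*399368 + 125276
399368 = 3*125276 + 23540
125276 = 5*23540 + 7576
23540 = 3*7576 + 812
7576 = 9*812 + 268
812 = 3*268 + 8
268 = 33*8 + 4
8 = 2*4 + 0
gcd(924012, 524644) = 4.
Express as a combination:
4 = 268 − 33·8
4 = −33·812 + 100·268
4 = 100·7576 − 933·812
4 = −933·23540 + 2899·7576
4 = 2899·125276 − 15428·23540
4 = −15428·399368 + 49183·125276
4 = 49183·524644 − 64611·399368
4 = −64611·924012 + 113794·524644
So 4 = (-64611)·924012 + (113794)·524644.

4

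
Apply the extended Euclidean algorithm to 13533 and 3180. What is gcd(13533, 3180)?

3

Apply Euclid's algorithm to 13533 and 3180:
13533 = 4*3180 + 813
3180 = 3*813 + 741
813 = 1*741 + 72
741 = 10*72 + 21
72 = 3*21 + 9
21 = 2*9 + 3
9 = 3*3 + 0
gcd(13533, 3180) = 3.
Back-substituting:
3 = 21 − 2·9
3 = −2·72 + 7·21
3 = 7·741 − 72·72
3 = −72·813 + 79·741
3 = 79·3180 − 309·813
3 = −309·13533 + 1315·3180
So 3 = (-309)·13533 + (1315)·3180.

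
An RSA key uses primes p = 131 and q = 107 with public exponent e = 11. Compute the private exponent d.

5011

φ(n) = (p−1)(q−1) = 130·106 = 13780.
Need d with 11·d ≡ 1 (mod 13780). Apply the extended Euclidean algorithm:
13780 = 1252×11 + 8
11 = 1×8 + 3
8 = 2×3 + 2
3 = 1×2 + 1
2 = 2×1 + 0
Back-substitute:
1 = 3 − 2
1 = −8 + 3·3
1 = 3·11 − 4·8
1 = −4·13780 + 5011·11
So 11·5011 ≡ 1 (mod 13780), hence d = 5011.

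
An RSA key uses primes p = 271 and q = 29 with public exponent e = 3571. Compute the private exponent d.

φ(n) = (p−1)(q−1) = 270·28 = 7560.
Need d with 3571·d ≡ 1 (mod 7560). Apply the extended Euclidean algorithm:
7560 = 2*3571 + 418
3571 = 8*418 + 227
418 = 1*227 + 191
227 = 1*191 + 36
191 = 5*36 + 11
36 = 3*11 + 3
11 = 3*3 + 2
3 = 1*2 + 1
2 = 2*1 + 0
Back-substitute:
1 = 3 − 2
1 = −11 + 4·3
1 = 4·36 − 13·11
1 = −13·191 + 69·36
1 = 69·227 − 82·191
1 = −82·418 + 151·227
1 = 151·3571 − 1290·418
1 = −1290·7560 + 2731·3571
So 3571·2731 ≡ 1 (mod 7560), hence d = 2731.

2731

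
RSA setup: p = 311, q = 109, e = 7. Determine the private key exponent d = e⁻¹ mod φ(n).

4783

φ(n) = (p−1)(q−1) = 310·108 = 33480.
Need d with 7·d ≡ 1 (mod 33480). Apply the extended Euclidean algorithm:
33480 = 4782*7 + 6
7 = 1*6 + 1
6 = 6*1 + 0
Back-substitute:
1 = 7 − 6
1 = −33480 + 4783·7
So 7·4783 ≡ 1 (mod 33480), hence d = 4783.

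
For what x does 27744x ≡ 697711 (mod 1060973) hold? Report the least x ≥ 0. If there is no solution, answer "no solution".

304313

First find gcd(27744, 1060973):
1060973 = 38×27744 + 6701
27744 = 4×6701 + 940
6701 = 7×940 + 121
940 = 7×121 + 93
121 = 1×93 + 28
93 = 3×28 + 9
28 = 3×9 + 1
9 = 9×1 + 0
gcd = 1, so a unique solution mod 1060973 exists.
Back-substitute for the Bézout coefficients:
1 = 28 − 3·9
1 = −3·93 + 10·28
1 = 10·121 − 13·93
1 = −13·940 + 101·121
1 = 101·6701 − 720·940
1 = −720·27744 + 2981·6701
1 = 2981·1060973 − 113998·27744
So 27744·(-113998) ≡ 1 (mod 1060973), giving 27744⁻¹ ≡ 946975.
x ≡ 27744⁻¹·697711 ≡ 946975·697711 ≡ 304313 (mod 1060973).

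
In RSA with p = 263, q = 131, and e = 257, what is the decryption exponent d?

φ(n) = (p−1)(q−1) = 262·130 = 34060.
Need d with 257·d ≡ 1 (mod 34060). Apply the extended Euclidean algorithm:
34060 = 132·257 + 136
257 = 1·136 + 121
136 = 1·121 + 15
121 = 8·15 + 1
15 = 15·1 + 0
Back-substitute:
1 = 121 − 8·15
1 = −8·136 + 9·121
1 = 9·257 − 17·136
1 = −17·34060 + 2253·257
So 257·2253 ≡ 1 (mod 34060), hence d = 2253.

2253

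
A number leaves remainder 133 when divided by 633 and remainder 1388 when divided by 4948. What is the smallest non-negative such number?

Write x = 133 + 633·k. Then 633·k ≡ 1388 − 133 ≡ 1255 (mod 4948).
Need 633⁻¹ mod 4948. Extended Euclid on (4948, 633):
4948 = 7*633 + 517
633 = 1*517 + 116
517 = 4*116 + 53
116 = 2*53 + 10
53 = 5*10 + 3
10 = 3*3 + 1
3 = 3*1 + 0
Back-substitute:
1 = 10 − 3·3
1 = −3·53 + 16·10
1 = 16·116 − 35·53
1 = −35·517 + 156·116
1 = 156·633 − 191·517
1 = −191·4948 + 1493·633
633⁻¹ ≡ 1493 (mod 4948), so k ≡ 1493·1255 ≡ 3371 (mod 4948).
x = 133 + 633·3371 = 2133976.

2133976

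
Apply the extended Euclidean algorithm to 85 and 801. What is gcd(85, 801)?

Repeated division:
801 = 9*85 + 36
85 = 2*36 + 13
36 = 2*13 + 10
13 = 1*10 + 3
10 = 3*3 + 1
3 = 3*1 + 0
gcd(85, 801) = 1.
Working backward:
1 = 10 − 3·3
1 = −3·13 + 4·10
1 = 4·36 − 11·13
1 = −11·85 + 26·36
1 = 26·801 − 245·85
So 1 = (26)·801 + (-245)·85.

1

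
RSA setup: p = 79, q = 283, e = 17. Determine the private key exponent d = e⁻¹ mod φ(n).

φ(n) = (p−1)(q−1) = 78·282 = 21996.
Need d with 17·d ≡ 1 (mod 21996). Apply the extended Euclidean algorithm:
21996 = 1293*17 + 15
17 = 1*15 + 2
15 = 7*2 + 1
2 = 2*1 + 0
Back-substitute:
1 = 15 − 7·2
1 = −7·17 + 8·15
1 = 8·21996 − 10351·17
So 17·(-10351) ≡ 1 (mod 21996), hence d ≡ -10351 ≡ 11645 (mod 21996).

11645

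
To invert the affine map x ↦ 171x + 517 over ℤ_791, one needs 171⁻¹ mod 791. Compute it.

gcd(791, 171) by repeated division:
791 = 4*171 + 107
171 = 1*107 + 64
107 = 1*64 + 43
64 = 1*43 + 21
43 = 2*21 + 1
21 = 21*1 + 0
Since gcd(171, 791) = 1, back-substitute to write 1 as a combination:
1 = 43 − 2·21
1 = −2·64 + 3·43
1 = 3·107 − 5·64
1 = −5·171 + 8·107
1 = 8·791 − 37·171
Thus 171·(-37) ≡ 1 (mod 791); reducing, -37 mod 791 = 754.

754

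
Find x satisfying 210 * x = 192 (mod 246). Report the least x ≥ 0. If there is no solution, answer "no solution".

First find gcd(210, 246):
246 = 1·210 + 36
210 = 5·36 + 30
36 = 1·30 + 6
30 = 5·6 + 0
gcd = 6 and 6 | 192, so solutions exist. Divide through by 6: 35x ≡ 32 (mod 41).
Now find 35⁻¹ mod 41:
41 = 1·35 + 6
35 = 5·6 + 5
6 = 1·5 + 1
5 = 5·1 + 0
Back-substitute:
1 = 6 − 5
1 = −35 + 6·6
1 = 6·41 − 7·35
So 35·(-7) ≡ 1 (mod 41), i.e. 35⁻¹ ≡ 34.
Then x ≡ 34·32 ≡ 22 (mod 41); the smallest non-negative solution is x = 22.

22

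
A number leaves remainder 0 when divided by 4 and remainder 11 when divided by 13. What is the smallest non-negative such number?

24

Write x = 0 + 4·k. Then 4·k ≡ 11 − 0 ≡ 11 (mod 13).
Need 4⁻¹ mod 13. Extended Euclid on (13, 4):
13 = 3·4 + 1
4 = 4·1 + 0
Back-substitute:
1 = 13 − 3·4
4⁻¹ ≡ 10 (mod 13), so k ≡ 10·11 ≡ 6 (mod 13).
x = 0 + 4·6 = 24.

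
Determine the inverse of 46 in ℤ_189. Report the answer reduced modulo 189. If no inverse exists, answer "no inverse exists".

37

gcd(189, 46) by repeated division:
189 = 4*46 + 5
46 = 9*5 + 1
5 = 5*1 + 0
Since gcd(46, 189) = 1, back-substitute to write 1 as a combination:
1 = 46 − 9·5
1 = −9·189 + 37·46
So 46·37 ≡ 1 (mod 189).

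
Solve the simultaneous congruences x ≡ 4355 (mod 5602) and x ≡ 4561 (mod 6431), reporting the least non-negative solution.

Write x = 4355 + 5602·k. Then 5602·k ≡ 4561 − 4355 ≡ 206 (mod 6431).
Need 5602⁻¹ mod 6431. Extended Euclid on (6431, 5602):
6431 = 1×5602 + 829
5602 = 6×829 + 628
829 = 1×628 + 201
628 = 3×201 + 25
201 = 8×25 + 1
25 = 25×1 + 0
Back-substitute:
1 = 201 − 8·25
1 = −8·628 + 25·201
1 = 25·829 − 33·628
1 = −33·5602 + 223·829
1 = 223·6431 − 256·5602
5602⁻¹ ≡ 6175 (mod 6431), so k ≡ 6175·206 ≡ 5143 (mod 6431).
x = 4355 + 5602·5143 = 28815441.

28815441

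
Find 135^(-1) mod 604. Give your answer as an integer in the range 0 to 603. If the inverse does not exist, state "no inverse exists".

Run Euclid on (604, 135):
604 = 4·135 + 64
135 = 2·64 + 7
64 = 9·7 + 1
7 = 7·1 + 0
Since gcd(135, 604) = 1, back-substitute to write 1 as a combination:
1 = 64 − 9·7
1 = −9·135 + 19·64
1 = 19·604 − 85·135
So 135·(-85) ≡ 1 (mod 604), and -85 ≡ 519 (mod 604).

519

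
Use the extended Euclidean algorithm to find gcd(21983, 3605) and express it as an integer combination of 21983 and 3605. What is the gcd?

Repeated division:
21983 = 6*3605 + 353
3605 = 10*353 + 75
353 = 4*75 + 53
75 = 1*53 + 22
53 = 2*22 + 9
22 = 2*9 + 4
9 = 2*4 + 1
4 = 4*1 + 0
gcd(21983, 3605) = 1.
Back-substituting:
1 = 9 − 2·4
1 = −2·22 + 5·9
1 = 5·53 − 12·22
1 = −12·75 + 17·53
1 = 17·353 − 80·75
1 = −80·3605 + 817·353
1 = 817·21983 − 4982·3605
So 1 = (817)·21983 + (-4982)·3605.

1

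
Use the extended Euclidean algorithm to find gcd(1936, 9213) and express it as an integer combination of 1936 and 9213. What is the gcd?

1

Repeated division:
9213 = 4·1936 + 1469
1936 = 1·1469 + 467
1469 = 3·467 + 68
467 = 6·68 + 59
68 = 1·59 + 9
59 = 6·9 + 5
9 = 1·5 + 4
5 = 1·4 + 1
4 = 4·1 + 0
gcd(1936, 9213) = 1.
Working backward:
1 = 5 − 4
1 = −9 + 2·5
1 = 2·59 − 13·9
1 = −13·68 + 15·59
1 = 15·467 − 103·68
1 = −103·1469 + 324·467
1 = 324·1936 − 427·1469
1 = −427·9213 + 2032·1936
So 1 = (-427)·9213 + (2032)·1936.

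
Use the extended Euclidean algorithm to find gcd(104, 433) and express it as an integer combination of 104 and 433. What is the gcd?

Apply Euclid's algorithm to 433 and 104:
433 = 4×104 + 17
104 = 6×17 + 2
17 = 8×2 + 1
2 = 2×1 + 0
gcd(104, 433) = 1.
Back-substituting:
1 = 17 − 8·2
1 = −8·104 + 49·17
1 = 49·433 − 204·104
So 1 = (49)·433 + (-204)·104.

1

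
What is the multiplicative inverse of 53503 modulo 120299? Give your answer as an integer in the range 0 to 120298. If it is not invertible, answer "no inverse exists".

111213

Extended Euclidean algorithm:
120299 = 2×53503 + 13293
53503 = 4×13293 + 331
13293 = 40×331 + 53
331 = 6×53 + 13
53 = 4×13 + 1
13 = 13×1 + 0
Since gcd(53503, 120299) = 1, back-substitute to write 1 as a combination:
1 = 53 − 4·13
1 = −4·331 + 25·53
1 = 25·13293 − 1004·331
1 = −1004·53503 + 4041·13293
1 = 4041·120299 − 9086·53503
Hence 53503⁻¹ ≡ -9086 ≡ 111213 (mod 120299).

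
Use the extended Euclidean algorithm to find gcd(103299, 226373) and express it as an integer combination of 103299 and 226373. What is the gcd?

7

Repeated division:
226373 = 2×103299 + 19775
103299 = 5×19775 + 4424
19775 = 4×4424 + 2079
4424 = 2×2079 + 266
2079 = 7×266 + 217
266 = 1×217 + 49
217 = 4×49 + 21
49 = 2×21 + 7
21 = 3×7 + 0
gcd(103299, 226373) = 7.
Working backward:
7 = 49 − 2·21
7 = −2·217 + 9·49
7 = 9·266 − 11·217
7 = −11·2079 + 86·266
7 = 86·4424 − 183·2079
7 = −183·19775 + 818·4424
7 = 818·103299 − 4273·19775
7 = −4273·226373 + 9364·103299
So 7 = (-4273)·226373 + (9364)·103299.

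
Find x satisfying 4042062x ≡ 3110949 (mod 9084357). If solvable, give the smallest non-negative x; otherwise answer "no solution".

First find gcd(4042062, 9084357):
9084357 = 2×4042062 + 1000233
4042062 = 4×1000233 + 41130
1000233 = 24×41130 + 13113
41130 = 3×13113 + 1791
13113 = 7×1791 + 576
1791 = 3×576 + 63
576 = 9×63 + 9
63 = 7×9 + 0
gcd = 9 and 9 | 3110949, so solutions exist. Divide through by 9: 449118x ≡ 345661 (mod 1009373).
Now find 449118⁻¹ mod 1009373:
1009373 = 2×449118 + 111137
449118 = 4×111137 + 4570
111137 = 24×4570 + 1457
4570 = 3×1457 + 199
1457 = 7×199 + 64
199 = 3×64 + 7
64 = 9×7 + 1
7 = 7×1 + 0
Back-substitute:
1 = 64 − 9·7
1 = −9·199 + 28·64
1 = 28·1457 − 205·199
1 = −205·4570 + 643·1457
1 = 643·111137 − 15637·4570
1 = −15637·449118 + 63191·111137
1 = 63191·1009373 − 142019·449118
So 449118·(-142019) ≡ 1 (mod 1009373), i.e. 449118⁻¹ ≡ 867354.
Then x ≡ 867354·345661 ≡ 426296 (mod 1009373); the smallest non-negative solution is x = 426296.

426296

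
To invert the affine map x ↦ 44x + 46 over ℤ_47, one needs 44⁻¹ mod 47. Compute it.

Apply the Euclidean algorithm to 47 and 44:
47 = 1×44 + 3
44 = 14×3 + 2
3 = 1×2 + 1
2 = 2×1 + 0
gcd = 1, so the inverse exists. Back-substitute:
1 = 3 − 2
1 = −44 + 15·3
1 = 15·47 − 16·44
So 44·(-16) ≡ 1 (mod 47), and -16 ≡ 31 (mod 47).

31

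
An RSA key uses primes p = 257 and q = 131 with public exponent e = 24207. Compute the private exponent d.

28783

φ(n) = (p−1)(q−1) = 256·130 = 33280.
Need d with 24207·d ≡ 1 (mod 33280). Apply the extended Euclidean algorithm:
33280 = 1×24207 + 9073
24207 = 2×9073 + 6061
9073 = 1×6061 + 3012
6061 = 2×3012 + 37
3012 = 81×37 + 15
37 = 2×15 + 7
15 = 2×7 + 1
7 = 7×1 + 0
Back-substitute:
1 = 15 − 2·7
1 = −2·37 + 5·15
1 = 5·3012 − 407·37
1 = −407·6061 + 819·3012
1 = 819·9073 − 1226·6061
1 = −1226·24207 + 3271·9073
1 = 3271·33280 − 4497·24207
So 24207·(-4497) ≡ 1 (mod 33280), hence d ≡ -4497 ≡ 28783 (mod 33280).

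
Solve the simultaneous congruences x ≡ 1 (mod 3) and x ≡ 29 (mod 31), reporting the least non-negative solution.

91

Write x = 1 + 3·k. Then 3·k ≡ 29 − 1 ≡ 28 (mod 31).
Need 3⁻¹ mod 31. Extended Euclid on (31, 3):
31 = 10·3 + 1
3 = 3·1 + 0
Back-substitute:
1 = 31 − 10·3
3⁻¹ ≡ 21 (mod 31), so k ≡ 21·28 ≡ 30 (mod 31).
x = 1 + 3·30 = 91.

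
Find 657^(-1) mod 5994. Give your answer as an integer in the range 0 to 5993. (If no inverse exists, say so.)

Compute gcd(657, 5994):
5994 = 9*657 + 81
657 = 8*81 + 9
81 = 9*9 + 0
gcd(657, 5994) = 9 ≠ 1, so 657 has no multiplicative inverse modulo 5994.

no inverse exists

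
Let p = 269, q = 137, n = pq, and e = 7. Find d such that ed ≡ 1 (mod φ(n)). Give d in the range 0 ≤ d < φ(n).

5207

φ(n) = (p−1)(q−1) = 268·136 = 36448.
Need d with 7·d ≡ 1 (mod 36448). Apply the extended Euclidean algorithm:
36448 = 5206·7 + 6
7 = 1·6 + 1
6 = 6·1 + 0
Back-substitute:
1 = 7 − 6
1 = −36448 + 5207·7
So 7·5207 ≡ 1 (mod 36448), hence d = 5207.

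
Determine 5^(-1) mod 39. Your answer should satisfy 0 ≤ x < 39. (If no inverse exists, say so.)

8

Extended Euclidean algorithm:
39 = 7*5 + 4
5 = 1*4 + 1
4 = 4*1 + 0
Since gcd(5, 39) = 1, back-substitute to write 1 as a combination:
1 = 5 − 4
1 = −39 + 8·5
So 5·8 ≡ 1 (mod 39).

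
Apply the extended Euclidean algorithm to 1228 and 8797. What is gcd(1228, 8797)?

1

Repeated division:
8797 = 7*1228 + 201
1228 = 6*201 + 22
201 = 9*22 + 3
22 = 7*3 + 1
3 = 3*1 + 0
gcd(1228, 8797) = 1.
Working backward:
1 = 22 − 7·3
1 = −7·201 + 64·22
1 = 64·1228 − 391·201
1 = −391·8797 + 2801·1228
So 1 = (-391)·8797 + (2801)·1228.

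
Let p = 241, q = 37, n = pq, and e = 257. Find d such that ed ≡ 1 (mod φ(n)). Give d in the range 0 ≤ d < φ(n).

φ(n) = (p−1)(q−1) = 240·36 = 8640.
Need d with 257·d ≡ 1 (mod 8640). Apply the extended Euclidean algorithm:
8640 = 33*257 + 159
257 = 1*159 + 98
159 = 1*98 + 61
98 = 1*61 + 37
61 = 1*37 + 24
37 = 1*24 + 13
24 = 1*13 + 11
13 = 1*11 + 2
11 = 5*2 + 1
2 = 2*1 + 0
Back-substitute:
1 = 11 − 5·2
1 = −5·13 + 6·11
1 = 6·24 − 11·13
1 = −11·37 + 17·24
1 = 17·61 − 28·37
1 = −28·98 + 45·61
1 = 45·159 − 73·98
1 = −73·257 + 118·159
1 = 118·8640 − 3967·257
So 257·(-3967) ≡ 1 (mod 8640), hence d ≡ -3967 ≡ 4673 (mod 8640).

4673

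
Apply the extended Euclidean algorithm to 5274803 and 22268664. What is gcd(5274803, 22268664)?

Repeated division:
22268664 = 4·5274803 + 1169452
5274803 = 4·1169452 + 596995
1169452 = 1·596995 + 572457
596995 = 1·572457 + 24538
572457 = 23·24538 + 8083
24538 = 3·8083 + 289
8083 = 27·289 + 280
289 = 1·280 + 9
280 = 31·9 + 1
9 = 9·1 + 0
gcd(5274803, 22268664) = 1.
Back-substituting:
1 = 280 − 31·9
1 = −31·289 + 32·280
1 = 32·8083 − 895·289
1 = −895·24538 + 2717·8083
1 = 2717·572457 − 63386·24538
1 = −63386·596995 + 66103·572457
1 = 66103·1169452 − 129489·596995
1 = −129489·5274803 + 584059·1169452
1 = 584059·22268664 − 2465725·5274803
So 1 = (584059)·22268664 + (-2465725)·5274803.

1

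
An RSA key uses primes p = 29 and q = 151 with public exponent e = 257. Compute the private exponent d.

φ(n) = (p−1)(q−1) = 28·150 = 4200.
Need d with 257·d ≡ 1 (mod 4200). Apply the extended Euclidean algorithm:
4200 = 16×257 + 88
257 = 2×88 + 81
88 = 1×81 + 7
81 = 11×7 + 4
7 = 1×4 + 3
4 = 1×3 + 1
3 = 3×1 + 0
Back-substitute:
1 = 4 − 3
1 = −7 + 2·4
1 = 2·81 − 23·7
1 = −23·88 + 25·81
1 = 25·257 − 73·88
1 = −73·4200 + 1193·257
So 257·1193 ≡ 1 (mod 4200), hence d = 1193.

1193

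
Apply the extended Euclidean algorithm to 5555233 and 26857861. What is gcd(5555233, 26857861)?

Apply Euclid's algorithm to 26857861 and 5555233:
26857861 = 4·5555233 + 4636929
5555233 = 1·4636929 + 918304
4636929 = 5·918304 + 45409
918304 = 20·45409 + 10124
45409 = 4·10124 + 4913
10124 = 2·4913 + 298
4913 = 16·298 + 145
298 = 2·145 + 8
145 = 18·8 + 1
8 = 8·1 + 0
gcd(5555233, 26857861) = 1.
Working backward:
1 = 145 − 18·8
1 = −18·298 + 37·145
1 = 37·4913 − 610·298
1 = −610·10124 + 1257·4913
1 = 1257·45409 − 5638·10124
1 = −5638·918304 + 114017·45409
1 = 114017·4636929 − 575723·918304
1 = −575723·5555233 + 689740·4636929
1 = 689740·26857861 − 3334683·5555233
So 1 = (689740)·26857861 + (-3334683)·5555233.

1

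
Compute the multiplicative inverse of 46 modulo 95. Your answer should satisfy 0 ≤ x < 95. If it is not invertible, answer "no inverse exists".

Apply the Euclidean algorithm to 95 and 46:
95 = 2*46 + 3
46 = 15*3 + 1
3 = 3*1 + 0
The gcd is 1. Working backward:
1 = 46 − 15·3
1 = −15·95 + 31·46
So 46·31 ≡ 1 (mod 95).

31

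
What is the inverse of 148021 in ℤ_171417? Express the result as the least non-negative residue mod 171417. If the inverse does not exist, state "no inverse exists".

Extended Euclidean algorithm:
171417 = 1×148021 + 23396
148021 = 6×23396 + 7645
23396 = 3×7645 + 461
7645 = 16×461 + 269
461 = 1×269 + 192
269 = 1×192 + 77
192 = 2×77 + 38
77 = 2×38 + 1
38 = 38×1 + 0
The gcd is 1. Working backward:
1 = 77 − 2·38
1 = −2·192 + 5·77
1 = 5·269 − 7·192
1 = −7·461 + 12·269
1 = 12·7645 − 199·461
1 = −199·23396 + 609·7645
1 = 609·148021 − 3853·23396
1 = −3853·171417 + 4462·148021
So 148021·4462 ≡ 1 (mod 171417).

4462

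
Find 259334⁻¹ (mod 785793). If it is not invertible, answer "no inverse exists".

Apply the Euclidean algorithm to 785793 and 259334:
785793 = 3×259334 + 7791
259334 = 33×7791 + 2231
7791 = 3×2231 + 1098
2231 = 2×1098 + 35
1098 = 31×35 + 13
35 = 2×13 + 9
13 = 1×9 + 4
9 = 2×4 + 1
4 = 4×1 + 0
The gcd is 1. Working backward:
1 = 9 − 2·4
1 = −2·13 + 3·9
1 = 3·35 − 8·13
1 = −8·1098 + 251·35
1 = 251·2231 − 510·1098
1 = −510·7791 + 1781·2231
1 = 1781·259334 − 59283·7791
1 = −59283·785793 + 179630·259334
So 259334·179630 ≡ 1 (mod 785793).

179630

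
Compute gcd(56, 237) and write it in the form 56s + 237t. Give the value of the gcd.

1

Euclidean algorithm:
237 = 4×56 + 13
56 = 4×13 + 4
13 = 3×4 + 1
4 = 4×1 + 0
gcd(56, 237) = 1.
Working backward:
1 = 13 − 3·4
1 = −3·56 + 13·13
1 = 13·237 − 55·56
So 1 = (13)·237 + (-55)·56.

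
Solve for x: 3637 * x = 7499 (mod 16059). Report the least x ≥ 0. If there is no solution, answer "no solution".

First find gcd(3637, 16059):
16059 = 4*3637 + 1511
3637 = 2*1511 + 615
1511 = 2*615 + 281
615 = 2*281 + 53
281 = 5*53 + 16
53 = 3*16 + 5
16 = 3*5 + 1
5 = 5*1 + 0
gcd = 1, so a unique solution mod 16059 exists.
Back-substitute for the Bézout coefficients:
1 = 16 − 3·5
1 = −3·53 + 10·16
1 = 10·281 − 53·53
1 = −53·615 + 116·281
1 = 116·1511 − 285·615
1 = −285·3637 + 686·1511
1 = 686·16059 − 3029·3637
So 3637·(-3029) ≡ 1 (mod 16059), giving 3637⁻¹ ≡ 13030.
x ≡ 3637⁻¹·7499 ≡ 13030·7499 ≡ 9014 (mod 16059).

9014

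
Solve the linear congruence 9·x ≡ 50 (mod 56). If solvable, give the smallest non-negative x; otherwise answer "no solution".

18

First find gcd(9, 56):
56 = 6*9 + 2
9 = 4*2 + 1
2 = 2*1 + 0
gcd = 1, so a unique solution mod 56 exists.
Back-substitute for the Bézout coefficients:
1 = 9 − 4·2
1 = −4·56 + 25·9
So 9·(25) ≡ 1 (mod 56), giving 9⁻¹ ≡ 25.
x ≡ 9⁻¹·50 ≡ 25·50 ≡ 18 (mod 56).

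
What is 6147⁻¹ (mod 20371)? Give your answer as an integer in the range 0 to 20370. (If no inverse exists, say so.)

Apply the Euclidean algorithm to 20371 and 6147:
20371 = 3·6147 + 1930
6147 = 3·1930 + 357
1930 = 5·357 + 145
357 = 2·145 + 67
145 = 2·67 + 11
67 = 6·11 + 1
11 = 11·1 + 0
The gcd is 1. Working backward:
1 = 67 − 6·11
1 = −6·145 + 13·67
1 = 13·357 − 32·145
1 = −32·1930 + 173·357
1 = 173·6147 − 551·1930
1 = −551·20371 + 1826·6147
So 6147·1826 ≡ 1 (mod 20371).

1826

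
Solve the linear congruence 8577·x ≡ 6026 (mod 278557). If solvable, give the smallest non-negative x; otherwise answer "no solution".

99316

First find gcd(8577, 278557):
278557 = 32*8577 + 4093
8577 = 2*4093 + 391
4093 = 10*391 + 183
391 = 2*183 + 25
183 = 7*25 + 8
25 = 3*8 + 1
8 = 8*1 + 0
gcd = 1, so a unique solution mod 278557 exists.
Back-substitute for the Bézout coefficients:
1 = 25 − 3·8
1 = −3·183 + 22·25
1 = 22·391 − 47·183
1 = −47·4093 + 492·391
1 = 492·8577 − 1031·4093
1 = −1031·278557 + 33484·8577
So 8577·(33484) ≡ 1 (mod 278557), giving 8577⁻¹ ≡ 33484.
x ≡ 8577⁻¹·6026 ≡ 33484·6026 ≡ 99316 (mod 278557).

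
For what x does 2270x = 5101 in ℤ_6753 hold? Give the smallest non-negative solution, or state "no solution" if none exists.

4652

First find gcd(2270, 6753):
6753 = 2×2270 + 2213
2270 = 1×2213 + 57
2213 = 38×57 + 47
57 = 1×47 + 10
47 = 4×10 + 7
10 = 1×7 + 3
7 = 2×3 + 1
3 = 3×1 + 0
gcd = 1, so a unique solution mod 6753 exists.
Back-substitute for the Bézout coefficients:
1 = 7 − 2·3
1 = −2·10 + 3·7
1 = 3·47 − 14·10
1 = −14·57 + 17·47
1 = 17·2213 − 660·57
1 = −660·2270 + 677·2213
1 = 677·6753 − 2014·2270
So 2270·(-2014) ≡ 1 (mod 6753), giving 2270⁻¹ ≡ 4739.
x ≡ 2270⁻¹·5101 ≡ 4739·5101 ≡ 4652 (mod 6753).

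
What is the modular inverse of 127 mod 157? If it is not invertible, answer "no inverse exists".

Extended Euclidean algorithm:
157 = 1·127 + 30
127 = 4·30 + 7
30 = 4·7 + 2
7 = 3·2 + 1
2 = 2·1 + 0
The gcd is 1. Working backward:
1 = 7 − 3·2
1 = −3·30 + 13·7
1 = 13·127 − 55·30
1 = −55·157 + 68·127
So 127·68 ≡ 1 (mod 157).

68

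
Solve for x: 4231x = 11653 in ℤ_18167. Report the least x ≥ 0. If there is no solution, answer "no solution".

First find gcd(4231, 18167):
18167 = 4*4231 + 1243
4231 = 3*1243 + 502
1243 = 2*502 + 239
502 = 2*239 + 24
239 = 9*24 + 23
24 = 1*23 + 1
23 = 23*1 + 0
gcd = 1, so a unique solution mod 18167 exists.
Back-substitute for the Bézout coefficients:
1 = 24 − 23
1 = −239 + 10·24
1 = 10·502 − 21·239
1 = −21·1243 + 52·502
1 = 52·4231 − 177·1243
1 = −177·18167 + 760·4231
So 4231·(760) ≡ 1 (mod 18167), giving 4231⁻¹ ≡ 760.
x ≡ 4231⁻¹·11653 ≡ 760·11653 ≡ 8951 (mod 18167).

8951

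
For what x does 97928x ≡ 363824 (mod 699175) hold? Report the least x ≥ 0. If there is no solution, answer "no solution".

First find gcd(97928, 699175):
699175 = 7·97928 + 13679
97928 = 7·13679 + 2175
13679 = 6·2175 + 629
2175 = 3·629 + 288
629 = 2·288 + 53
288 = 5·53 + 23
53 = 2·23 + 7
23 = 3·7 + 2
7 = 3·2 + 1
2 = 2·1 + 0
gcd = 1, so a unique solution mod 699175 exists.
Back-substitute for the Bézout coefficients:
1 = 7 − 3·2
1 = −3·23 + 10·7
1 = 10·53 − 23·23
1 = −23·288 + 125·53
1 = 125·629 − 273·288
1 = −273·2175 + 944·629
1 = 944·13679 − 5937·2175
1 = −5937·97928 + 42503·13679
1 = 42503·699175 − 303458·97928
So 97928·(-303458) ≡ 1 (mod 699175), giving 97928⁻¹ ≡ 395717.
x ≡ 97928⁻¹·363824 ≡ 395717·363824 ≡ 22508 (mod 699175).

22508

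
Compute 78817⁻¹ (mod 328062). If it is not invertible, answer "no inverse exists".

248803

Extended Euclidean algorithm:
328062 = 4×78817 + 12794
78817 = 6×12794 + 2053
12794 = 6×2053 + 476
2053 = 4×476 + 149
476 = 3×149 + 29
149 = 5×29 + 4
29 = 7×4 + 1
4 = 4×1 + 0
The gcd is 1. Working backward:
1 = 29 − 7·4
1 = −7·149 + 36·29
1 = 36·476 − 115·149
1 = −115·2053 + 496·476
1 = 496·12794 − 3091·2053
1 = −3091·78817 + 19042·12794
1 = 19042·328062 − 79259·78817
So 78817·(-79259) ≡ 1 (mod 328062), and -79259 ≡ 248803 (mod 328062).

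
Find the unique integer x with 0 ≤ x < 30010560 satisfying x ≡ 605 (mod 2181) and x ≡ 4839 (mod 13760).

29038439

Write x = 605 + 2181·k. Then 2181·k ≡ 4839 − 605 ≡ 4234 (mod 13760).
Need 2181⁻¹ mod 13760. Extended Euclid on (13760, 2181):
13760 = 6·2181 + 674
2181 = 3·674 + 159
674 = 4·159 + 38
159 = 4·38 + 7
38 = 5·7 + 3
7 = 2·3 + 1
3 = 3·1 + 0
Back-substitute:
1 = 7 − 2·3
1 = −2·38 + 11·7
1 = 11·159 − 46·38
1 = −46·674 + 195·159
1 = 195·2181 − 631·674
1 = −631·13760 + 3981·2181
2181⁻¹ ≡ 3981 (mod 13760), so k ≡ 3981·4234 ≡ 13314 (mod 13760).
x = 605 + 2181·13314 = 29038439.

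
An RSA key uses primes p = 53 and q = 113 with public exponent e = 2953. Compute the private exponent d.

5753

φ(n) = (p−1)(q−1) = 52·112 = 5824.
Need d with 2953·d ≡ 1 (mod 5824). Apply the extended Euclidean algorithm:
5824 = 1*2953 + 2871
2953 = 1*2871 + 82
2871 = 35*82 + 1
82 = 82*1 + 0
Back-substitute:
1 = 2871 − 35·82
1 = −35·2953 + 36·2871
1 = 36·5824 − 71·2953
So 2953·(-71) ≡ 1 (mod 5824), hence d ≡ -71 ≡ 5753 (mod 5824).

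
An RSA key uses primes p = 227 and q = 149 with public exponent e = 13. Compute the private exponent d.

2573

φ(n) = (p−1)(q−1) = 226·148 = 33448.
Need d with 13·d ≡ 1 (mod 33448). Apply the extended Euclidean algorithm:
33448 = 2572·13 + 12
13 = 1·12 + 1
12 = 12·1 + 0
Back-substitute:
1 = 13 − 12
1 = −33448 + 2573·13
So 13·2573 ≡ 1 (mod 33448), hence d = 2573.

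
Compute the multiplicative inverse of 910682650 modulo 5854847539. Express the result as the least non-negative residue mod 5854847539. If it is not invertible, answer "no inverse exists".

1448085557

Extended Euclidean algorithm:
5854847539 = 6*910682650 + 390751639
910682650 = 2*390751639 + 129179372
390751639 = 3*129179372 + 3213523
129179372 = 40*3213523 + 638452
3213523 = 5*638452 + 21263
638452 = 30*21263 + 562
21263 = 37*562 + 469
562 = 1*469 + 93
469 = 5*93 + 4
93 = 23*4 + 1
4 = 4*1 + 0
gcd = 1, so the inverse exists. Back-substitute:
1 = 93 − 23·4
1 = −23·469 + 116·93
1 = 116·562 − 139·469
1 = −139·21263 + 5259·562
1 = 5259·638452 − 157909·21263
1 = −157909·3213523 + 794804·638452
1 = 794804·129179372 − 31950069·3213523
1 = −31950069·390751639 + 96645011·129179372
1 = 96645011·910682650 − 225240091·390751639
1 = −225240091·5854847539 + 1448085557·910682650
So 910682650·1448085557 ≡ 1 (mod 5854847539).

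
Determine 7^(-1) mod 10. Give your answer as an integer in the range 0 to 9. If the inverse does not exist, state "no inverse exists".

3

Run Euclid on (10, 7):
10 = 1*7 + 3
7 = 2*3 + 1
3 = 3*1 + 0
gcd = 1, so the inverse exists. Back-substitute:
1 = 7 − 2·3
1 = −2·10 + 3·7
So 7·3 ≡ 1 (mod 10).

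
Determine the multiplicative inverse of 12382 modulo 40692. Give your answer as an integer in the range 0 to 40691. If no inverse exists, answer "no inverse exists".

no inverse exists

Euclidean algorithm on 40692, 12382:
40692 = 3*12382 + 3546
12382 = 3*3546 + 1744
3546 = 2*1744 + 58
1744 = 30*58 + 4
58 = 14*4 + 2
4 = 2*2 + 0
Since gcd = 2 > 1, 12382 is not a unit mod 40692.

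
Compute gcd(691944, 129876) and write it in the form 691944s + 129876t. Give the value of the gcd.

Repeated division:
691944 = 5×129876 + 42564
129876 = 3×42564 + 2184
42564 = 19×2184 + 1068
2184 = 2×1068 + 48
1068 = 22×48 + 12
48 = 4×12 + 0
gcd(691944, 129876) = 12.
Express as a combination:
12 = 1068 − 22·48
12 = −22·2184 + 45·1068
12 = 45·42564 − 877·2184
12 = −877·129876 + 2676·42564
12 = 2676·691944 − 14257·129876
So 12 = (2676)·691944 + (-14257)·129876.

12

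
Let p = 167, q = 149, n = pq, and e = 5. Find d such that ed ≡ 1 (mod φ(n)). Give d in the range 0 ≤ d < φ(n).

14741

φ(n) = (p−1)(q−1) = 166·148 = 24568.
Need d with 5·d ≡ 1 (mod 24568). Apply the extended Euclidean algorithm:
24568 = 4913·5 + 3
5 = 1·3 + 2
3 = 1·2 + 1
2 = 2·1 + 0
Back-substitute:
1 = 3 − 2
1 = −5 + 2·3
1 = 2·24568 − 9827·5
So 5·(-9827) ≡ 1 (mod 24568), hence d ≡ -9827 ≡ 14741 (mod 24568).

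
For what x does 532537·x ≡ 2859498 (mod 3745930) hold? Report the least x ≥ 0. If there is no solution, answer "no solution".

First find gcd(532537, 3745930):
3745930 = 7·532537 + 18171
532537 = 29·18171 + 5578
18171 = 3·5578 + 1437
5578 = 3·1437 + 1267
1437 = 1·1267 + 170
1267 = 7·170 + 77
170 = 2·77 + 16
77 = 4·16 + 13
16 = 1·13 + 3
13 = 4·3 + 1
3 = 3·1 + 0
gcd = 1, so a unique solution mod 3745930 exists.
Back-substitute for the Bézout coefficients:
1 = 13 − 4·3
1 = −4·16 + 5·13
1 = 5·77 − 24·16
1 = −24·170 + 53·77
1 = 53·1267 − 395·170
1 = −395·1437 + 448·1267
1 = 448·5578 − 1739·1437
1 = −1739·18171 + 5665·5578
1 = 5665·532537 − 166024·18171
1 = −166024·3745930 + 1167833·532537
So 532537·(1167833) ≡ 1 (mod 3745930), giving 532537⁻¹ ≡ 1167833.
x ≡ 532537⁻¹·2859498 ≡ 1167833·2859498 ≡ 1943294 (mod 3745930).

1943294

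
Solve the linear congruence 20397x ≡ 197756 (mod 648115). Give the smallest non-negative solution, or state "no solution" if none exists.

9288

First find gcd(20397, 648115):
648115 = 31*20397 + 15808
20397 = 1*15808 + 4589
15808 = 3*4589 + 2041
4589 = 2*2041 + 507
2041 = 4*507 + 13
507 = 39*13 + 0
gcd = 13 and 13 | 197756, so solutions exist. Divide through by 13: 1569x ≡ 15212 (mod 49855).
Now find 1569⁻¹ mod 49855:
49855 = 31×1569 + 1216
1569 = 1×1216 + 353
1216 = 3×353 + 157
353 = 2×157 + 39
157 = 4×39 + 1
39 = 39×1 + 0
Back-substitute:
1 = 157 − 4·39
1 = −4·353 + 9·157
1 = 9·1216 − 31·353
1 = −31·1569 + 40·1216
1 = 40·49855 − 1271·1569
So 1569·(-1271) ≡ 1 (mod 49855), i.e. 1569⁻¹ ≡ 48584.
Then x ≡ 48584·15212 ≡ 9288 (mod 49855); the smallest non-negative solution is x = 9288.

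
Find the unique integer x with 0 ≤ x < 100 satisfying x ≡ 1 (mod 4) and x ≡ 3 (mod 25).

53

Write x = 1 + 4·k. Then 4·k ≡ 3 − 1 ≡ 2 (mod 25).
Need 4⁻¹ mod 25. Extended Euclid on (25, 4):
25 = 6*4 + 1
4 = 4*1 + 0
Back-substitute:
1 = 25 − 6·4
4⁻¹ ≡ 19 (mod 25), so k ≡ 19·2 ≡ 13 (mod 25).
x = 1 + 4·13 = 53.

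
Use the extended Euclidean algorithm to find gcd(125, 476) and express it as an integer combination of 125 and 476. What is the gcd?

1

Apply Euclid's algorithm to 476 and 125:
476 = 3×125 + 101
125 = 1×101 + 24
101 = 4×24 + 5
24 = 4×5 + 4
5 = 1×4 + 1
4 = 4×1 + 0
gcd(125, 476) = 1.
Working backward:
1 = 5 − 4
1 = −24 + 5·5
1 = 5·101 − 21·24
1 = −21·125 + 26·101
1 = 26·476 − 99·125
So 1 = (26)·476 + (-99)·125.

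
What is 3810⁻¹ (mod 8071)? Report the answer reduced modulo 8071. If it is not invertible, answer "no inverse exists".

6353

Apply the Euclidean algorithm to 8071 and 3810:
8071 = 2*3810 + 451
3810 = 8*451 + 202
451 = 2*202 + 47
202 = 4*47 + 14
47 = 3*14 + 5
14 = 2*5 + 4
5 = 1*4 + 1
4 = 4*1 + 0
gcd = 1, so the inverse exists. Back-substitute:
1 = 5 − 4
1 = −14 + 3·5
1 = 3·47 − 10·14
1 = −10·202 + 43·47
1 = 43·451 − 96·202
1 = −96·3810 + 811·451
1 = 811·8071 − 1718·3810
So 3810·(-1718) ≡ 1 (mod 8071), and -1718 ≡ 6353 (mod 8071).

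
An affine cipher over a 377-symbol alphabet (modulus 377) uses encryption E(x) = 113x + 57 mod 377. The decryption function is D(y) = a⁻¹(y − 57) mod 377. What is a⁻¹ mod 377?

367

Apply the Euclidean algorithm to 377 and 113:
377 = 3·113 + 38
113 = 2·38 + 37
38 = 1·37 + 1
37 = 37·1 + 0
gcd = 1, so the inverse exists. Back-substitute:
1 = 38 − 37
1 = −113 + 3·38
1 = 3·377 − 10·113
So 113·(-10) ≡ 1 (mod 377), and -10 ≡ 367 (mod 377).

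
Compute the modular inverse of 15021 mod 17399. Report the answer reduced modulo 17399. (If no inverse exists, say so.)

8480

Run Euclid on (17399, 15021):
17399 = 1*15021 + 2378
15021 = 6*2378 + 753
2378 = 3*753 + 119
753 = 6*119 + 39
119 = 3*39 + 2
39 = 19*2 + 1
2 = 2*1 + 0
The gcd is 1. Working backward:
1 = 39 − 19·2
1 = −19·119 + 58·39
1 = 58·753 − 367·119
1 = −367·2378 + 1159·753
1 = 1159·15021 − 7321·2378
1 = −7321·17399 + 8480·15021
So 15021·8480 ≡ 1 (mod 17399).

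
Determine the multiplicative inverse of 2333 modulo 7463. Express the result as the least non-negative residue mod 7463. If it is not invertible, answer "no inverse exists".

5742

Apply the Euclidean algorithm to 7463 and 2333:
7463 = 3·2333 + 464
2333 = 5·464 + 13
464 = 35·13 + 9
13 = 1·9 + 4
9 = 2·4 + 1
4 = 4·1 + 0
The gcd is 1. Working backward:
1 = 9 − 2·4
1 = −2·13 + 3·9
1 = 3·464 − 107·13
1 = −107·2333 + 538·464
1 = 538·7463 − 1721·2333
So 2333·(-1721) ≡ 1 (mod 7463), and -1721 ≡ 5742 (mod 7463).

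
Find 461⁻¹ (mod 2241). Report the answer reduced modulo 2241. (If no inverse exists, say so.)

Extended Euclidean algorithm:
2241 = 4·461 + 397
461 = 1·397 + 64
397 = 6·64 + 13
64 = 4·13 + 12
13 = 1·12 + 1
12 = 12·1 + 0
gcd = 1, so the inverse exists. Back-substitute:
1 = 13 − 12
1 = −64 + 5·13
1 = 5·397 − 31·64
1 = −31·461 + 36·397
1 = 36·2241 − 175·461
So 461·(-175) ≡ 1 (mod 2241), and -175 ≡ 2066 (mod 2241).

2066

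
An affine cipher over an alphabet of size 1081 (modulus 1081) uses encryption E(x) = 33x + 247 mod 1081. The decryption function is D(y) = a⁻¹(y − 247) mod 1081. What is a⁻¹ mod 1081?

950

Apply the Euclidean algorithm to 1081 and 33:
1081 = 32×33 + 25
33 = 1×25 + 8
25 = 3×8 + 1
8 = 8×1 + 0
gcd = 1, so the inverse exists. Back-substitute:
1 = 25 − 3·8
1 = −3·33 + 4·25
1 = 4·1081 − 131·33
So 33·(-131) ≡ 1 (mod 1081), and -131 ≡ 950 (mod 1081).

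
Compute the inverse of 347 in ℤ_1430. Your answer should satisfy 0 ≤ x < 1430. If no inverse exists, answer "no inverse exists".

gcd(1430, 347) by repeated division:
1430 = 4·347 + 42
347 = 8·42 + 11
42 = 3·11 + 9
11 = 1·9 + 2
9 = 4·2 + 1
2 = 2·1 + 0
The gcd is 1. Working backward:
1 = 9 − 4·2
1 = −4·11 + 5·9
1 = 5·42 − 19·11
1 = −19·347 + 157·42
1 = 157·1430 − 647·347
So 347·(-647) ≡ 1 (mod 1430), and -647 ≡ 783 (mod 1430).

783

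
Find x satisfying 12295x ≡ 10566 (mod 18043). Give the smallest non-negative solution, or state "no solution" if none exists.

130

First find gcd(12295, 18043):
18043 = 1×12295 + 5748
12295 = 2×5748 + 799
5748 = 7×799 + 155
799 = 5×155 + 24
155 = 6×24 + 11
24 = 2×11 + 2
11 = 5×2 + 1
2 = 2×1 + 0
gcd = 1, so a unique solution mod 18043 exists.
Back-substitute for the Bézout coefficients:
1 = 11 − 5·2
1 = −5·24 + 11·11
1 = 11·155 − 71·24
1 = −71·799 + 366·155
1 = 366·5748 − 2633·799
1 = −2633·12295 + 5632·5748
1 = 5632·18043 − 8265·12295
So 12295·(-8265) ≡ 1 (mod 18043), giving 12295⁻¹ ≡ 9778.
x ≡ 12295⁻¹·10566 ≡ 9778·10566 ≡ 130 (mod 18043).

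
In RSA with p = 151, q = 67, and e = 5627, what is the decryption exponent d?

563

φ(n) = (p−1)(q−1) = 150·66 = 9900.
Need d with 5627·d ≡ 1 (mod 9900). Apply the extended Euclidean algorithm:
9900 = 1×5627 + 4273
5627 = 1×4273 + 1354
4273 = 3×1354 + 211
1354 = 6×211 + 88
211 = 2×88 + 35
88 = 2×35 + 18
35 = 1×18 + 17
18 = 1×17 + 1
17 = 17×1 + 0
Back-substitute:
1 = 18 − 17
1 = −35 + 2·18
1 = 2·88 − 5·35
1 = −5·211 + 12·88
1 = 12·1354 − 77·211
1 = −77·4273 + 243·1354
1 = 243·5627 − 320·4273
1 = −320·9900 + 563·5627
So 5627·563 ≡ 1 (mod 9900), hence d = 563.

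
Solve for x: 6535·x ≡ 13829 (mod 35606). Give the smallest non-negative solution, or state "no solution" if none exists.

23981

First find gcd(6535, 35606):
35606 = 5·6535 + 2931
6535 = 2·2931 + 673
2931 = 4·673 + 239
673 = 2·239 + 195
239 = 1·195 + 44
195 = 4·44 + 19
44 = 2·19 + 6
19 = 3·6 + 1
6 = 6·1 + 0
gcd = 1, so a unique solution mod 35606 exists.
Back-substitute for the Bézout coefficients:
1 = 19 − 3·6
1 = −3·44 + 7·19
1 = 7·195 − 31·44
1 = −31·239 + 38·195
1 = 38·673 − 107·239
1 = −107·2931 + 466·673
1 = 466·6535 − 1039·2931
1 = −1039·35606 + 5661·6535
So 6535·(5661) ≡ 1 (mod 35606), giving 6535⁻¹ ≡ 5661.
x ≡ 6535⁻¹·13829 ≡ 5661·13829 ≡ 23981 (mod 35606).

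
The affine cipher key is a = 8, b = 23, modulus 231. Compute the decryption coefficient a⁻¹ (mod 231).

Extended Euclidean algorithm:
231 = 28×8 + 7
8 = 1×7 + 1
7 = 7×1 + 0
Since gcd(8, 231) = 1, back-substitute to write 1 as a combination:
1 = 8 − 7
1 = −231 + 29·8
So 8·29 ≡ 1 (mod 231).

29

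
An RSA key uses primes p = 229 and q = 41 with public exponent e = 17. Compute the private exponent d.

φ(n) = (p−1)(q−1) = 228·40 = 9120.
Need d with 17·d ≡ 1 (mod 9120). Apply the extended Euclidean algorithm:
9120 = 536·17 + 8
17 = 2·8 + 1
8 = 8·1 + 0
Back-substitute:
1 = 17 − 2·8
1 = −2·9120 + 1073·17
So 17·1073 ≡ 1 (mod 9120), hence d = 1073.

1073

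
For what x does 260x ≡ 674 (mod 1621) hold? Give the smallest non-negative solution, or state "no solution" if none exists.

40

First find gcd(260, 1621):
1621 = 6·260 + 61
260 = 4·61 + 16
61 = 3·16 + 13
16 = 1·13 + 3
13 = 4·3 + 1
3 = 3·1 + 0
gcd = 1, so a unique solution mod 1621 exists.
Back-substitute for the Bézout coefficients:
1 = 13 − 4·3
1 = −4·16 + 5·13
1 = 5·61 − 19·16
1 = −19·260 + 81·61
1 = 81·1621 − 505·260
So 260·(-505) ≡ 1 (mod 1621), giving 260⁻¹ ≡ 1116.
x ≡ 260⁻¹·674 ≡ 1116·674 ≡ 40 (mod 1621).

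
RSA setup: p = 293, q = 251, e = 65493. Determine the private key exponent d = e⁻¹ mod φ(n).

53357

φ(n) = (p−1)(q−1) = 292·250 = 73000.
Need d with 65493·d ≡ 1 (mod 73000). Apply the extended Euclidean algorithm:
73000 = 1·65493 + 7507
65493 = 8·7507 + 5437
7507 = 1·5437 + 2070
5437 = 2·2070 + 1297
2070 = 1·1297 + 773
1297 = 1·773 + 524
773 = 1·524 + 249
524 = 2·249 + 26
249 = 9·26 + 15
26 = 1·15 + 11
15 = 1·11 + 4
11 = 2·4 + 3
4 = 1·3 + 1
3 = 3·1 + 0
Back-substitute:
1 = 4 − 3
1 = −11 + 3·4
1 = 3·15 − 4·11
1 = −4·26 + 7·15
1 = 7·249 − 67·26
1 = −67·524 + 141·249
1 = 141·773 − 208·524
1 = −208·1297 + 349·773
1 = 349·2070 − 557·1297
1 = −557·5437 + 1463·2070
1 = 1463·7507 − 2020·5437
1 = −2020·65493 + 17623·7507
1 = 17623·73000 − 19643·65493
So 65493·(-19643) ≡ 1 (mod 73000), hence d ≡ -19643 ≡ 53357 (mod 73000).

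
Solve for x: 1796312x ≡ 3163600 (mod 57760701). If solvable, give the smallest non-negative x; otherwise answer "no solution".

51244781

First find gcd(1796312, 57760701):
57760701 = 32*1796312 + 278717
1796312 = 6*278717 + 124010
278717 = 2*124010 + 30697
124010 = 4*30697 + 1222
30697 = 25*1222 + 147
1222 = 8*147 + 46
147 = 3*46 + 9
46 = 5*9 + 1
9 = 9*1 + 0
gcd = 1, so a unique solution mod 57760701 exists.
Back-substitute for the Bézout coefficients:
1 = 46 − 5·9
1 = −5·147 + 16·46
1 = 16·1222 − 133·147
1 = −133·30697 + 3341·1222
1 = 3341·124010 − 13497·30697
1 = −13497·278717 + 30335·124010
1 = 30335·1796312 − 195507·278717
1 = −195507·57760701 + 6286559·1796312
So 1796312·(6286559) ≡ 1 (mod 57760701), giving 1796312⁻¹ ≡ 6286559.
x ≡ 1796312⁻¹·3163600 ≡ 6286559·3163600 ≡ 51244781 (mod 57760701).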